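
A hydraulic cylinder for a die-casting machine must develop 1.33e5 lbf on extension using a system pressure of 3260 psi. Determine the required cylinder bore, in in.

Extension force acts on the full piston face: F = P × (π/4)D².
D = √(4F / (πP)) = √(4 × 1.33e5 lbf / (π × 3260 psi))

D ≈ 7.21 in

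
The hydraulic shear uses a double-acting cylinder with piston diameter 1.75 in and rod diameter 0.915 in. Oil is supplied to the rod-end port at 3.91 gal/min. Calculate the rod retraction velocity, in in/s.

v ≈ 8.61 in/s

Rod-side annular area A_ann = π/4 × (1.75² − 0.915²) = 1.748 in^2
Flow into the rod-end port fills the annular volume.
v = Q / A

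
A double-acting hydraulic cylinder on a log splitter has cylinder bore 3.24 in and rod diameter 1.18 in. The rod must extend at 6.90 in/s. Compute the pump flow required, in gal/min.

Q ≈ 14.8 gal/min

Cap-side area A_cap = π/4 × (3.24 in)² = 8.245 in^2
Q = A × v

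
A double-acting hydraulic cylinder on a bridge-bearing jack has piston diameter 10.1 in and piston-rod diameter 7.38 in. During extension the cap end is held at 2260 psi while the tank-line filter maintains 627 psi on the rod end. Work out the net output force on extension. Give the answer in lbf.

F ≈ 1.58e5 lbf

Cap-side area A_cap = π/4 × (10.1 in)² = 80.12 in^2
Rod-side annular area A_ann = π/4 × (10.1² − 7.38²) = 37.34 in^2
Net thrust = P_cap·A_cap − P_rod·A_ann = 1.811e5 lbf − 23410 lbf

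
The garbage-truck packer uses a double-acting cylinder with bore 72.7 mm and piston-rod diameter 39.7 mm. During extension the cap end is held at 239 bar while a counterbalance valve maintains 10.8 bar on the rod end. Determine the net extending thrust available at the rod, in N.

Cap-side area A_cap = π/4 × (72.7 mm)² = 4151 mm^2
Rod-side annular area A_ann = π/4 × (72.7² − 39.7²) = 2913 mm^2
Net thrust = P_cap·A_cap − P_rod·A_ann = 99210 N − 3146 N

F ≈ 96100 N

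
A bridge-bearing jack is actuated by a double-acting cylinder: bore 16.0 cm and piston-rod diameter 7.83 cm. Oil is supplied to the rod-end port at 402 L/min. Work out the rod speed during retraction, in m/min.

v ≈ 26.3 m/min

Rod-side annular area A_ann = π/4 × (16.0² − 7.83²) = 152.9 cm^2
Flow into the rod-end port fills the annular volume.
v = Q / A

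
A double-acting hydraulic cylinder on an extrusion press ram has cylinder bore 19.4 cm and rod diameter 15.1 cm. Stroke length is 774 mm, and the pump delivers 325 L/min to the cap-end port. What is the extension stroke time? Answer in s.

t ≈ 4.22 s

Cap-side area A_cap = π/4 × (19.4 cm)² = 295.6 cm^2
Swept volume V = A × L; t = V / Q = A·L / Q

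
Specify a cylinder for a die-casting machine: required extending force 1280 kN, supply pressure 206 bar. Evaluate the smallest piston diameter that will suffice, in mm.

D ≈ 281 mm

Extension force acts on the full piston face: F = P × (π/4)D².
D = √(4F / (πP)) = √(4 × 1280 kN / (π × 206 bar))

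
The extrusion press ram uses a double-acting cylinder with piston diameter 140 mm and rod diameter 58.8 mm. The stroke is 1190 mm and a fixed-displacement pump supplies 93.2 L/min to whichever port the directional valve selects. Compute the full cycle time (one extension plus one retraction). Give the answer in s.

Cap-side area A_cap = π/4 × (140 mm)² = 15390 mm^2
Rod-side annular area A_ann = π/4 × (140² − 58.8²) = 12680 mm^2
t_ext = A_cap·L/Q = 11.79 s
t_ret = A_ann·L/Q = 9.713 s
t_cycle = t_ext + t_ret

t ≈ 21.5 s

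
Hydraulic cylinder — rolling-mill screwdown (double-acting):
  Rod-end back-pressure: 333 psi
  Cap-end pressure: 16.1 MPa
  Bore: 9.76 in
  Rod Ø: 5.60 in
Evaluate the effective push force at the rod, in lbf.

F ≈ 1.58e5 lbf

Cap-side area A_cap = π/4 × (9.76 in)² = 74.82 in^2
Rod-side annular area A_ann = π/4 × (9.76² − 5.60²) = 50.19 in^2
Net thrust = P_cap·A_cap − P_rod·A_ann = 1.747e5 lbf − 16710 lbf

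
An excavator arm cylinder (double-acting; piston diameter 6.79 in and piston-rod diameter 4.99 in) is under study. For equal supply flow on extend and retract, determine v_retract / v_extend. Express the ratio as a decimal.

Cap-side area A_cap = π/4 × (6.79 in)² = 36.21 in^2
Rod-side annular area A_ann = π/4 × (6.79² − 4.99²) = 16.65 in^2
For equal Q, v ∝ 1/A, so v_ret/v_ext = A_cap/A_ann.

v_ret/v_ext ≈ 2.17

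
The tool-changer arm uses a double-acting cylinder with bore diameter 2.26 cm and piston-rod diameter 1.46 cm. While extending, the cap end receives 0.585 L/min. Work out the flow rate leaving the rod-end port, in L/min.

Q_out ≈ 0.341 L/min

Cap-side area A_cap = π/4 × (2.26 cm)² = 4.011 cm^2
Rod-side annular area A_ann = π/4 × (2.26² − 1.46²) = 2.337 cm^2
Piston speed v = Q_in/A_cap; rod-end outflow Q_out = v × A_ann = Q_in × A_ann/A_cap.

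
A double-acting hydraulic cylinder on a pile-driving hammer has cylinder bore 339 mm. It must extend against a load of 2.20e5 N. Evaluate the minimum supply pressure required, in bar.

P ≈ 24.4 bar

Cap-side area A_cap = π/4 × (339 mm)² = 90260 mm^2
P = F / A = 2.20e5 N / A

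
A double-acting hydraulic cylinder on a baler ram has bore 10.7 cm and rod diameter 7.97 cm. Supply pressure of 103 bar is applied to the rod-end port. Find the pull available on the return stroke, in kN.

F ≈ 41.2 kN

Rod-side annular area A_ann = π/4 × (10.7² − 7.97²) = 40.03 cm^2
On retraction the pressure acts on the annular area (bore minus rod).
F = P × A_ann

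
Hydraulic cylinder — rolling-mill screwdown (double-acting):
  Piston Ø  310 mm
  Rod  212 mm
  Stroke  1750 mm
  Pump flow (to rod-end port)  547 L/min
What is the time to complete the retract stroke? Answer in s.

t ≈ 7.71 s

Rod-side annular area A_ann = π/4 × (310² − 212²) = 40180 mm^2
Swept volume V = A × L; t = V / Q = A·L / Q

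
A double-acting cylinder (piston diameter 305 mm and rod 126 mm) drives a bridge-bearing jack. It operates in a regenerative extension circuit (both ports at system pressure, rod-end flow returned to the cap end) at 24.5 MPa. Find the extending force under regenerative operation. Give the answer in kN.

F ≈ 305 kN

With equal pressure on both faces, forces on the annular region cancel; the net push is pressure × rod cross-section.
Rod cross-section A_rod = π/4 × (126 mm)² = 12470 mm^2
F = P × A_rod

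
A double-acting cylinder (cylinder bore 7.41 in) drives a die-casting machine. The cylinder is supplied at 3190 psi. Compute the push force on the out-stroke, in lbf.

F ≈ 1.38e5 lbf

Cap-side area A_cap = π/4 × (7.41 in)² = 43.12 in^2
F = P × A_cap = 3190 psi × A_cap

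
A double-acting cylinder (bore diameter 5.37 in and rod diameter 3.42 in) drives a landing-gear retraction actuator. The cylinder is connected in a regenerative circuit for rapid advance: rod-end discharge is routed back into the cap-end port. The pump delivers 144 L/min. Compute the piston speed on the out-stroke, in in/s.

v ≈ 15.9 in/s

In regeneration the rod-end outflow joins the pump flow into the cap end, so the net volume the pump must supply per unit advance equals the rod cross-section area.
Rod cross-section A_rod = π/4 × (3.42 in)² = 9.186 in^2
v = Q_pump / A_rod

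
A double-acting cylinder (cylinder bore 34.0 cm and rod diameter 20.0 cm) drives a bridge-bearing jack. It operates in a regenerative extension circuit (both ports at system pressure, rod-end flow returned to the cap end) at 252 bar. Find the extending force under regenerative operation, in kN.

F ≈ 792 kN

With equal pressure on both faces, forces on the annular region cancel; the net push is pressure × rod cross-section.
Rod cross-section A_rod = π/4 × (20.0 cm)² = 314.2 cm^2
F = P × A_rod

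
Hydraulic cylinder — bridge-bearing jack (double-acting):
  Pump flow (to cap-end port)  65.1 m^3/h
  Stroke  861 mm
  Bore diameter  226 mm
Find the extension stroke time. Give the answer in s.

t ≈ 1.91 s

Cap-side area A_cap = π/4 × (226 mm)² = 40110 mm^2
Swept volume V = A × L; t = V / Q = A·L / Q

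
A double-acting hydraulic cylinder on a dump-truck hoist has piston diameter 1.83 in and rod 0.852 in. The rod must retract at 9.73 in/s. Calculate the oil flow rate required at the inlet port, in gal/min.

Rod-side annular area A_ann = π/4 × (1.83² − 0.852²) = 2.060 in^2
Q = A × v

Q ≈ 5.21 gal/min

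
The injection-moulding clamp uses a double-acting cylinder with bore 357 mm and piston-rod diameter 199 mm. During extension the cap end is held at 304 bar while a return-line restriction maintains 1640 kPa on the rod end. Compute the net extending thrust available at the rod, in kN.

F ≈ 2930 kN

Cap-side area A_cap = π/4 × (357 mm)² = 1.001e5 mm^2
Rod-side annular area A_ann = π/4 × (357² − 199²) = 69000 mm^2
Net thrust = P_cap·A_cap − P_rod·A_ann = 3043 kN − 113.2 kN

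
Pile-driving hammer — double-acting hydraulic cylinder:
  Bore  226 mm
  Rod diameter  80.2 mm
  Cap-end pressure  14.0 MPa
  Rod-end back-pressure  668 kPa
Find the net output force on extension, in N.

Cap-side area A_cap = π/4 × (226 mm)² = 40110 mm^2
Rod-side annular area A_ann = π/4 × (226² − 80.2²) = 35060 mm^2
Net thrust = P_cap·A_cap − P_rod·A_ann = 5.616e5 N − 23420 N

F ≈ 5.38e5 N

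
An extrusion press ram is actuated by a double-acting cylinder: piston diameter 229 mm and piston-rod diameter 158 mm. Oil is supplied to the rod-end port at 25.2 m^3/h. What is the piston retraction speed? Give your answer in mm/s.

v ≈ 324 mm/s

Rod-side annular area A_ann = π/4 × (229² − 158²) = 21580 mm^2
Flow into the rod-end port fills the annular volume.
v = Q / A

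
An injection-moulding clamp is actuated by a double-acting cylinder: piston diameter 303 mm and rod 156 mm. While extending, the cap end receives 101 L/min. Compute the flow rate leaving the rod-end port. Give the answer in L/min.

Cap-side area A_cap = π/4 × (303 mm)² = 72110 mm^2
Rod-side annular area A_ann = π/4 × (303² − 156²) = 52990 mm^2
Piston speed v = Q_in/A_cap; rod-end outflow Q_out = v × A_ann = Q_in × A_ann/A_cap.

Q_out ≈ 74.2 L/min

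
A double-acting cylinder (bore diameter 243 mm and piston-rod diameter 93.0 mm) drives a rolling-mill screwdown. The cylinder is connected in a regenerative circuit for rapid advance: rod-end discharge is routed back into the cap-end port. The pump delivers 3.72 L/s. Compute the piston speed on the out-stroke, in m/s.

In regeneration the rod-end outflow joins the pump flow into the cap end, so the net volume the pump must supply per unit advance equals the rod cross-section area.
Rod cross-section A_rod = π/4 × (93.0 mm)² = 6793 mm^2
v = Q_pump / A_rod

v ≈ 0.548 m/s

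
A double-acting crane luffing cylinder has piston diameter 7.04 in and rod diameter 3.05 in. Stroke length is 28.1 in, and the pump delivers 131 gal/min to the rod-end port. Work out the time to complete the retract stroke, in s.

Rod-side annular area A_ann = π/4 × (7.04² − 3.05²) = 31.62 in^2
Swept volume V = A × L; t = V / Q = A·L / Q

t ≈ 1.76 s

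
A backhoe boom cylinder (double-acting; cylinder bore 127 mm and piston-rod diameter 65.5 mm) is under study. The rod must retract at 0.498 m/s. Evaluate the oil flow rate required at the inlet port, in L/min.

Q ≈ 278 L/min

Rod-side annular area A_ann = π/4 × (127² − 65.5²) = 9298 mm^2
Q = A × v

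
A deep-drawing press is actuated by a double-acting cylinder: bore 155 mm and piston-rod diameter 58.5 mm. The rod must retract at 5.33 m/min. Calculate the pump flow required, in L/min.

Q ≈ 86.2 L/min

Rod-side annular area A_ann = π/4 × (155² − 58.5²) = 16180 mm^2
Q = A × v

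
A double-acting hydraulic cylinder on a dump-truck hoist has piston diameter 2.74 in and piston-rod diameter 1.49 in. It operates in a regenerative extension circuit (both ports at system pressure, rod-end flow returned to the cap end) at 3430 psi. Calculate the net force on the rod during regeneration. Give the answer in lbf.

F ≈ 5980 lbf

With equal pressure on both faces, forces on the annular region cancel; the net push is pressure × rod cross-section.
Rod cross-section A_rod = π/4 × (1.49 in)² = 1.744 in^2
F = P × A_rod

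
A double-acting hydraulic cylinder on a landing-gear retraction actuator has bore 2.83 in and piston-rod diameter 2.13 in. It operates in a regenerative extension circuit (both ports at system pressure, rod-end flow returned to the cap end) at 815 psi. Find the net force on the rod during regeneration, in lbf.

F ≈ 2900 lbf

With equal pressure on both faces, forces on the annular region cancel; the net push is pressure × rod cross-section.
Rod cross-section A_rod = π/4 × (2.13 in)² = 3.563 in^2
F = P × A_rod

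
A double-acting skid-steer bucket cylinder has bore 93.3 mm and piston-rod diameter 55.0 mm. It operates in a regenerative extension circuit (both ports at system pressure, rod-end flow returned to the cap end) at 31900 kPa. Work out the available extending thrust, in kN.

With equal pressure on both faces, forces on the annular region cancel; the net push is pressure × rod cross-section.
Rod cross-section A_rod = π/4 × (55.0 mm)² = 2376 mm^2
F = P × A_rod

F ≈ 75.8 kN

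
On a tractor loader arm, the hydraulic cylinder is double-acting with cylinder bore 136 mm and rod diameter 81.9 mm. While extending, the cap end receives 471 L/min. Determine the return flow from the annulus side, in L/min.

Q_out ≈ 300 L/min

Cap-side area A_cap = π/4 × (136 mm)² = 14530 mm^2
Rod-side annular area A_ann = π/4 × (136² − 81.9²) = 9259 mm^2
Piston speed v = Q_in/A_cap; rod-end outflow Q_out = v × A_ann = Q_in × A_ann/A_cap.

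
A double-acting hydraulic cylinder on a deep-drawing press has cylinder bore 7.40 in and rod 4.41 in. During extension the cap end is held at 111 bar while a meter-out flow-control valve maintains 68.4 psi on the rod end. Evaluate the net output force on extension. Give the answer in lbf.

Cap-side area A_cap = π/4 × (7.40 in)² = 43.01 in^2
Rod-side annular area A_ann = π/4 × (7.40² − 4.41²) = 27.73 in^2
Net thrust = P_cap·A_cap − P_rod·A_ann = 69240 lbf − 1897 lbf

F ≈ 67300 lbf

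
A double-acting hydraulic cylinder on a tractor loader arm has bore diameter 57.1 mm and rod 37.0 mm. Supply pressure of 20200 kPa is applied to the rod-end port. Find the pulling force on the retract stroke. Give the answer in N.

Rod-side annular area A_ann = π/4 × (57.1² − 37.0²) = 1486 mm^2
On retraction the pressure acts on the annular area (bore minus rod).
F = P × A_ann

F ≈ 30000 N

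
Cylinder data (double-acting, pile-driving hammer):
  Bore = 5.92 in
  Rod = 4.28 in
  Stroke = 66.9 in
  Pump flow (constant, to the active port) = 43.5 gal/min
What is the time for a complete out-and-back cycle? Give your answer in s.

Cap-side area A_cap = π/4 × (5.92 in)² = 27.53 in^2
Rod-side annular area A_ann = π/4 × (5.92² − 4.28²) = 13.14 in^2
t_ext = A_cap·L/Q = 11.00 s
t_ret = A_ann·L/Q = 5.248 s
t_cycle = t_ext + t_ret

t ≈ 16.2 s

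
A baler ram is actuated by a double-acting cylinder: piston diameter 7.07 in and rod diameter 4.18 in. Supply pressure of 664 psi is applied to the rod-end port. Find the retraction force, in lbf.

Rod-side annular area A_ann = π/4 × (7.07² − 4.18²) = 25.54 in^2
On retraction the pressure acts on the annular area (bore minus rod).
F = P × A_ann

F ≈ 17000 lbf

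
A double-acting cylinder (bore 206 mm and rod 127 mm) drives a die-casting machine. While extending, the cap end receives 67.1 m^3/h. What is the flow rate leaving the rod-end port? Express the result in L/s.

Q_out ≈ 11.6 L/s

Cap-side area A_cap = π/4 × (206 mm)² = 33330 mm^2
Rod-side annular area A_ann = π/4 × (206² − 127²) = 20660 mm^2
Piston speed v = Q_in/A_cap; rod-end outflow Q_out = v × A_ann = Q_in × A_ann/A_cap.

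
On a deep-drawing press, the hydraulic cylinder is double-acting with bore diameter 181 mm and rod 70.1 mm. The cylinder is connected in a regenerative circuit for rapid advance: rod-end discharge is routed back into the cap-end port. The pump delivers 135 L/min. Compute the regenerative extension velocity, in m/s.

In regeneration the rod-end outflow joins the pump flow into the cap end, so the net volume the pump must supply per unit advance equals the rod cross-section area.
Rod cross-section A_rod = π/4 × (70.1 mm)² = 3859 mm^2
v = Q_pump / A_rod

v ≈ 0.583 m/s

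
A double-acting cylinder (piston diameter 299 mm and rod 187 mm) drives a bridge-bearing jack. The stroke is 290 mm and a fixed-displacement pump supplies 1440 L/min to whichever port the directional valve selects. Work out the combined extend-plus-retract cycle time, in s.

t ≈ 1.37 s

Cap-side area A_cap = π/4 × (299 mm)² = 70220 mm^2
Rod-side annular area A_ann = π/4 × (299² − 187²) = 42750 mm^2
t_ext = A_cap·L/Q = 0.8484 s
t_ret = A_ann·L/Q = 0.5166 s
t_cycle = t_ext + t_ret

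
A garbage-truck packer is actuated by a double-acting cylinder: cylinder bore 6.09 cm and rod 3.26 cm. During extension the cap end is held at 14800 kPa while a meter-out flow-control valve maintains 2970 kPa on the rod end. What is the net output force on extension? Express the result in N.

F ≈ 36900 N

Cap-side area A_cap = π/4 × (6.09 cm)² = 29.13 cm^2
Rod-side annular area A_ann = π/4 × (6.09² − 3.26²) = 20.78 cm^2
Net thrust = P_cap·A_cap − P_rod·A_ann = 43110 N − 6172 N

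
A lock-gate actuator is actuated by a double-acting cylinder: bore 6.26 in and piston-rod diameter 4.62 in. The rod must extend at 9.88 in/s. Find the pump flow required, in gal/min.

Q ≈ 79.0 gal/min

Cap-side area A_cap = π/4 × (6.26 in)² = 30.78 in^2
Q = A × v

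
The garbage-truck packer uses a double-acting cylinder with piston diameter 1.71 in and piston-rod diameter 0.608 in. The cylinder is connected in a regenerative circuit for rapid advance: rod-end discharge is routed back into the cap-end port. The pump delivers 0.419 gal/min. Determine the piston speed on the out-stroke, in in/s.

In regeneration the rod-end outflow joins the pump flow into the cap end, so the net volume the pump must supply per unit advance equals the rod cross-section area.
Rod cross-section A_rod = π/4 × (0.608 in)² = 0.2903 in^2
v = Q_pump / A_rod

v ≈ 5.56 in/s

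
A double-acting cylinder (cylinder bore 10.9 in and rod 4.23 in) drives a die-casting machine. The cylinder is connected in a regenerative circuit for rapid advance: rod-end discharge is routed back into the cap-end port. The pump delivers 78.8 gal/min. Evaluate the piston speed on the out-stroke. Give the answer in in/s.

v ≈ 21.6 in/s

In regeneration the rod-end outflow joins the pump flow into the cap end, so the net volume the pump must supply per unit advance equals the rod cross-section area.
Rod cross-section A_rod = π/4 × (4.23 in)² = 14.05 in^2
v = Q_pump / A_rod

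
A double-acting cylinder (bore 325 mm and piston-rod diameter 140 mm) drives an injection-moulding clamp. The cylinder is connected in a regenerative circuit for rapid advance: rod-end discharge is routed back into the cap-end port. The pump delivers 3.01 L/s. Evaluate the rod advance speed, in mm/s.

In regeneration the rod-end outflow joins the pump flow into the cap end, so the net volume the pump must supply per unit advance equals the rod cross-section area.
Rod cross-section A_rod = π/4 × (140 mm)² = 15390 mm^2
v = Q_pump / A_rod

v ≈ 196 mm/s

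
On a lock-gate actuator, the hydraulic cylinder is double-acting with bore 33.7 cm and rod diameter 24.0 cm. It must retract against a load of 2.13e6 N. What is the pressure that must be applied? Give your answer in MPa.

Rod-side annular area A_ann = π/4 × (33.7² − 24.0²) = 439.6 cm^2
Retraction: pressure acts on the annular area.
P = F / A = 2.13e6 N / A

P ≈ 48.5 MPa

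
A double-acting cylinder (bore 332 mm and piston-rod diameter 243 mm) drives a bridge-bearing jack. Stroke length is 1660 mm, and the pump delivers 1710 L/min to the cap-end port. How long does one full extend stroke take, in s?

t ≈ 5.04 s

Cap-side area A_cap = π/4 × (332 mm)² = 86570 mm^2
Swept volume V = A × L; t = V / Q = A·L / Q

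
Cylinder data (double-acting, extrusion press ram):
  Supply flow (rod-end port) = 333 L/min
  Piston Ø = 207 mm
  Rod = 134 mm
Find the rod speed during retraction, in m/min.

Rod-side annular area A_ann = π/4 × (207² − 134²) = 19550 mm^2
Flow into the rod-end port fills the annular volume.
v = Q / A

v ≈ 17.0 m/min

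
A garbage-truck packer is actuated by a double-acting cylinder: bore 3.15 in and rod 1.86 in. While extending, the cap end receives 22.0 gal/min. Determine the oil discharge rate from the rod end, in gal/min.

Q_out ≈ 14.3 gal/min

Cap-side area A_cap = π/4 × (3.15 in)² = 7.793 in^2
Rod-side annular area A_ann = π/4 × (3.15² − 1.86²) = 5.076 in^2
Piston speed v = Q_in/A_cap; rod-end outflow Q_out = v × A_ann = Q_in × A_ann/A_cap.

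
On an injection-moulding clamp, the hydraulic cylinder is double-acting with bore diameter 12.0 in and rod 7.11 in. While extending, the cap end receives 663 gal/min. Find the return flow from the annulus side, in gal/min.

Q_out ≈ 430 gal/min

Cap-side area A_cap = π/4 × (12.0 in)² = 113.1 in^2
Rod-side annular area A_ann = π/4 × (12.0² − 7.11²) = 73.39 in^2
Piston speed v = Q_in/A_cap; rod-end outflow Q_out = v × A_ann = Q_in × A_ann/A_cap.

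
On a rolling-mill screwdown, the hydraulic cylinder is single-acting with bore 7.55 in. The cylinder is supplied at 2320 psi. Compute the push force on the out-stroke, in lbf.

Cap-side area A_cap = π/4 × (7.55 in)² = 44.77 in^2
F = P × A_cap = 2320 psi × A_cap

F ≈ 1.04e5 lbf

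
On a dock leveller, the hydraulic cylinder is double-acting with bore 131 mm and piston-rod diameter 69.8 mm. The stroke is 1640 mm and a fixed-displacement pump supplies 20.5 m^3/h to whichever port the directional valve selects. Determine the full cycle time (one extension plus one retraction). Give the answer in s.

t ≈ 6.66 s

Cap-side area A_cap = π/4 × (131 mm)² = 13480 mm^2
Rod-side annular area A_ann = π/4 × (131² − 69.8²) = 9652 mm^2
t_ext = A_cap·L/Q = 3.882 s
t_ret = A_ann·L/Q = 2.780 s
t_cycle = t_ext + t_ret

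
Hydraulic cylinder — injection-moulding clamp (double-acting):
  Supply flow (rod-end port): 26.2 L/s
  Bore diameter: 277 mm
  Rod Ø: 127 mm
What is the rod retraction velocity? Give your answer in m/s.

v ≈ 0.550 m/s

Rod-side annular area A_ann = π/4 × (277² − 127²) = 47600 mm^2
Flow into the rod-end port fills the annular volume.
v = Q / A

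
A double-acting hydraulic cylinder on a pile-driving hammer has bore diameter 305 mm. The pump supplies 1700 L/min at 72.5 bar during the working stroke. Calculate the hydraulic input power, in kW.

W ≈ 205 kW

Hydraulic power = P × Q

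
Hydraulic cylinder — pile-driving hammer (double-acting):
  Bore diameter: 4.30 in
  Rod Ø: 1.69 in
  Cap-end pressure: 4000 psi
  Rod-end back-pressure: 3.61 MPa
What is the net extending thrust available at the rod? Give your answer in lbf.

F ≈ 51700 lbf

Cap-side area A_cap = π/4 × (4.30 in)² = 14.52 in^2
Rod-side annular area A_ann = π/4 × (4.30² − 1.69²) = 12.28 in^2
Net thrust = P_cap·A_cap − P_rod·A_ann = 58090 lbf − 6429 lbf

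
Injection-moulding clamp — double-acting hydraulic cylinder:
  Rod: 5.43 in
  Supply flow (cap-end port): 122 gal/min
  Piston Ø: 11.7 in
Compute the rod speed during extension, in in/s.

Cap-side area A_cap = π/4 × (11.7 in)² = 107.5 in^2
v = Q / A

v ≈ 4.37 in/s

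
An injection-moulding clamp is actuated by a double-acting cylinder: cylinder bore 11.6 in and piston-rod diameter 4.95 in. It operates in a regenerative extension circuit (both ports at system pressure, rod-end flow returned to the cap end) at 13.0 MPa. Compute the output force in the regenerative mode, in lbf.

With equal pressure on both faces, forces on the annular region cancel; the net push is pressure × rod cross-section.
Rod cross-section A_rod = π/4 × (4.95 in)² = 19.24 in^2
F = P × A_rod

F ≈ 36300 lbf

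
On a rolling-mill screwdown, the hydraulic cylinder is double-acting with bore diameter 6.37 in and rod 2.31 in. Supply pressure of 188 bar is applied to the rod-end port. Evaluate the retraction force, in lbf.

F ≈ 75500 lbf

Rod-side annular area A_ann = π/4 × (6.37² − 2.31²) = 27.68 in^2
On retraction the pressure acts on the annular area (bore minus rod).
F = P × A_ann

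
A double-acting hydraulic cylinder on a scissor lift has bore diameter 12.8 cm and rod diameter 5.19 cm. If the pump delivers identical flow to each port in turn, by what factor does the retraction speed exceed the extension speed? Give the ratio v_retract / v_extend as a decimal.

v_ret/v_ext ≈ 1.20

Cap-side area A_cap = π/4 × (12.8 cm)² = 128.7 cm^2
Rod-side annular area A_ann = π/4 × (12.8² − 5.19²) = 107.5 cm^2
For equal Q, v ∝ 1/A, so v_ret/v_ext = A_cap/A_ann.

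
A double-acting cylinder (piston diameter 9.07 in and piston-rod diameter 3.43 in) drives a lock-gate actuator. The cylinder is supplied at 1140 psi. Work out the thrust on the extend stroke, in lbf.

Cap-side area A_cap = π/4 × (9.07 in)² = 64.61 in^2
F = P × A_cap = 1140 psi × A_cap

F ≈ 73700 lbf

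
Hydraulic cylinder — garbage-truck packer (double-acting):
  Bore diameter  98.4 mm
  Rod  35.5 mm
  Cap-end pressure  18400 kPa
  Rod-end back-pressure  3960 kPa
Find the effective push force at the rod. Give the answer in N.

Cap-side area A_cap = π/4 × (98.4 mm)² = 7605 mm^2
Rod-side annular area A_ann = π/4 × (98.4² − 35.5²) = 6615 mm^2
Net thrust = P_cap·A_cap − P_rod·A_ann = 1.399e5 N − 26190 N

F ≈ 1.14e5 N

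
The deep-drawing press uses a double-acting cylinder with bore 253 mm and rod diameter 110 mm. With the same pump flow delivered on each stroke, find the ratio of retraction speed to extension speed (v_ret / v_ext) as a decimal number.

v_ret/v_ext ≈ 1.23

Cap-side area A_cap = π/4 × (253 mm)² = 50270 mm^2
Rod-side annular area A_ann = π/4 × (253² − 110²) = 40770 mm^2
For equal Q, v ∝ 1/A, so v_ret/v_ext = A_cap/A_ann.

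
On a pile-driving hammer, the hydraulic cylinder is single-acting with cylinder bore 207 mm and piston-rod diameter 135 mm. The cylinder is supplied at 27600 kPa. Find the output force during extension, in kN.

F ≈ 929 kN

Cap-side area A_cap = π/4 × (207 mm)² = 33650 mm^2
F = P × A_cap = 27600 kPa × A_cap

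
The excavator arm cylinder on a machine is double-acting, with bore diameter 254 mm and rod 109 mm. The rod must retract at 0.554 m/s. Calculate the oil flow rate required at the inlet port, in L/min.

Q ≈ 1370 L/min

Rod-side annular area A_ann = π/4 × (254² − 109²) = 41340 mm^2
Q = A × v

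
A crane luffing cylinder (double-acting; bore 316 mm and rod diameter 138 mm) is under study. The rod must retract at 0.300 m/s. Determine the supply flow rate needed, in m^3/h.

Rod-side annular area A_ann = π/4 × (316² − 138²) = 63470 mm^2
Q = A × v

Q ≈ 68.5 m^3/h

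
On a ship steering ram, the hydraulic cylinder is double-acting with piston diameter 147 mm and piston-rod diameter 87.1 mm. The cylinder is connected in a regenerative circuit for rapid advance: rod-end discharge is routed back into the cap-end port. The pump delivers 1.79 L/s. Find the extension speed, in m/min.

In regeneration the rod-end outflow joins the pump flow into the cap end, so the net volume the pump must supply per unit advance equals the rod cross-section area.
Rod cross-section A_rod = π/4 × (87.1 mm)² = 5958 mm^2
v = Q_pump / A_rod

v ≈ 18.0 m/min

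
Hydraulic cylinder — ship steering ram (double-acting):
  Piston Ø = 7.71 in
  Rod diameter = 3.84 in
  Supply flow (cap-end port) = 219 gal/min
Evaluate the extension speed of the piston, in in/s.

Cap-side area A_cap = π/4 × (7.71 in)² = 46.69 in^2
v = Q / A

v ≈ 18.1 in/s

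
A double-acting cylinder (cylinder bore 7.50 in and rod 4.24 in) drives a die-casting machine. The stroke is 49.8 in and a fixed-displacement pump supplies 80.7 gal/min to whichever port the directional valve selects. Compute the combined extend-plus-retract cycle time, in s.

t ≈ 11.9 s

Cap-side area A_cap = π/4 × (7.50 in)² = 44.18 in^2
Rod-side annular area A_ann = π/4 × (7.50² − 4.24²) = 30.06 in^2
t_ext = A_cap·L/Q = 7.081 s
t_ret = A_ann·L/Q = 4.818 s
t_cycle = t_ext + t_ret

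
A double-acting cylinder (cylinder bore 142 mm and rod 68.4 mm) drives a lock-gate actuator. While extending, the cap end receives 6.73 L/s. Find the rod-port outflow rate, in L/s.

Cap-side area A_cap = π/4 × (142 mm)² = 15840 mm^2
Rod-side annular area A_ann = π/4 × (142² − 68.4²) = 12160 mm^2
Piston speed v = Q_in/A_cap; rod-end outflow Q_out = v × A_ann = Q_in × A_ann/A_cap.

Q_out ≈ 5.17 L/s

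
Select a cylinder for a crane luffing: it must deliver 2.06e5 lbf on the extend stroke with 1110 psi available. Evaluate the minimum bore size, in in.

D ≈ 15.4 in

Extension force acts on the full piston face: F = P × (π/4)D².
D = √(4F / (πP)) = √(4 × 2.06e5 lbf / (π × 1110 psi))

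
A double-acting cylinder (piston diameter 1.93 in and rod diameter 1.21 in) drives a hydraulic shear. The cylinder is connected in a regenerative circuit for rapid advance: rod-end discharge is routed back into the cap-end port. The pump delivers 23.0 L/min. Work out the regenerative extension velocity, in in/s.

v ≈ 20.3 in/s

In regeneration the rod-end outflow joins the pump flow into the cap end, so the net volume the pump must supply per unit advance equals the rod cross-section area.
Rod cross-section A_rod = π/4 × (1.21 in)² = 1.150 in^2
v = Q_pump / A_rod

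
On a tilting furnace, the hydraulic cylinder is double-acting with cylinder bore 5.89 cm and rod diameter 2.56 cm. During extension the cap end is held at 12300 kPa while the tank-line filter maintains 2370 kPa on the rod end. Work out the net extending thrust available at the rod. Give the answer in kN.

Cap-side area A_cap = π/4 × (5.89 cm)² = 27.25 cm^2
Rod-side annular area A_ann = π/4 × (5.89² − 2.56²) = 22.10 cm^2
Net thrust = P_cap·A_cap − P_rod·A_ann = 33.51 kN − 5.238 kN

F ≈ 28.3 kN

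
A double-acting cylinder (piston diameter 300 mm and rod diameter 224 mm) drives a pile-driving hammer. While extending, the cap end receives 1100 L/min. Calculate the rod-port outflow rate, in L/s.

Q_out ≈ 8.11 L/s

Cap-side area A_cap = π/4 × (300 mm)² = 70690 mm^2
Rod-side annular area A_ann = π/4 × (300² − 224²) = 31280 mm^2
Piston speed v = Q_in/A_cap; rod-end outflow Q_out = v × A_ann = Q_in × A_ann/A_cap.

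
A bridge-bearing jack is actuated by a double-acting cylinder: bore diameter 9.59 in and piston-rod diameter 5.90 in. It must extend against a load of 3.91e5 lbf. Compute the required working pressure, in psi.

P ≈ 5410 psi

Cap-side area A_cap = π/4 × (9.59 in)² = 72.23 in^2
P = F / A = 3.91e5 lbf / A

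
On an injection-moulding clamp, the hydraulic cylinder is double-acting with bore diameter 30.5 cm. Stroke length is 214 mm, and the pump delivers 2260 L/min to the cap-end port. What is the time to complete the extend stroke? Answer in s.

Cap-side area A_cap = π/4 × (30.5 cm)² = 730.6 cm^2
Swept volume V = A × L; t = V / Q = A·L / Q

t ≈ 0.415 s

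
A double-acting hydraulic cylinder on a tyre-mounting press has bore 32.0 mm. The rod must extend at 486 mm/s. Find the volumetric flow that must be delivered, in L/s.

Cap-side area A_cap = π/4 × (32.0 mm)² = 804.2 mm^2
Q = A × v

Q ≈ 0.391 L/s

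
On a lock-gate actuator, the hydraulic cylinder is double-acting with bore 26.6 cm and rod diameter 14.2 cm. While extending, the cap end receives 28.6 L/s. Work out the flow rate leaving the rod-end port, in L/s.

Q_out ≈ 20.4 L/s

Cap-side area A_cap = π/4 × (26.6 cm)² = 555.7 cm^2
Rod-side annular area A_ann = π/4 × (26.6² − 14.2²) = 397.3 cm^2
Piston speed v = Q_in/A_cap; rod-end outflow Q_out = v × A_ann = Q_in × A_ann/A_cap.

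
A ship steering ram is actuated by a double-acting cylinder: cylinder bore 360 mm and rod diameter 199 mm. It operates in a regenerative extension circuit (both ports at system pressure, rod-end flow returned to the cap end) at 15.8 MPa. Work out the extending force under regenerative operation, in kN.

F ≈ 491 kN

With equal pressure on both faces, forces on the annular region cancel; the net push is pressure × rod cross-section.
Rod cross-section A_rod = π/4 × (199 mm)² = 31100 mm^2
F = P × A_rod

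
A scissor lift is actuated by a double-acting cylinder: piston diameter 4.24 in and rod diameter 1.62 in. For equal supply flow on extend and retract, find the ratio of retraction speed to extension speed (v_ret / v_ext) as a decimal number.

Cap-side area A_cap = π/4 × (4.24 in)² = 14.12 in^2
Rod-side annular area A_ann = π/4 × (4.24² − 1.62²) = 12.06 in^2
For equal Q, v ∝ 1/A, so v_ret/v_ext = A_cap/A_ann.

v_ret/v_ext ≈ 1.17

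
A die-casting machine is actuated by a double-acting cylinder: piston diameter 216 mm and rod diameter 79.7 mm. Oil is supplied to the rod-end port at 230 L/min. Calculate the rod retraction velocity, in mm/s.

v ≈ 121 mm/s

Rod-side annular area A_ann = π/4 × (216² − 79.7²) = 31650 mm^2
Flow into the rod-end port fills the annular volume.
v = Q / A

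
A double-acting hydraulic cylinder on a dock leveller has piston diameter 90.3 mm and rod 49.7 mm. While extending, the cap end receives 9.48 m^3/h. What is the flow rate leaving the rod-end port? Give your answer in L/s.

Q_out ≈ 1.84 L/s

Cap-side area A_cap = π/4 × (90.3 mm)² = 6404 mm^2
Rod-side annular area A_ann = π/4 × (90.3² − 49.7²) = 4464 mm^2
Piston speed v = Q_in/A_cap; rod-end outflow Q_out = v × A_ann = Q_in × A_ann/A_cap.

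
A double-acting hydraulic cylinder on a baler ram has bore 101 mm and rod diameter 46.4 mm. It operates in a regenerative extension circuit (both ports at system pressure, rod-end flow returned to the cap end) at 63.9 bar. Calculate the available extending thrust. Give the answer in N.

With equal pressure on both faces, forces on the annular region cancel; the net push is pressure × rod cross-section.
Rod cross-section A_rod = π/4 × (46.4 mm)² = 1691 mm^2
F = P × A_rod

F ≈ 10800 N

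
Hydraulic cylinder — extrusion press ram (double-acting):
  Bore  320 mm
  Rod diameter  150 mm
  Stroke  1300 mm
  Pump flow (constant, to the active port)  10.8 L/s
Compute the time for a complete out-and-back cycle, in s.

t ≈ 17.2 s

Cap-side area A_cap = π/4 × (320 mm)² = 80420 mm^2
Rod-side annular area A_ann = π/4 × (320² − 150²) = 62750 mm^2
t_ext = A_cap·L/Q = 9.681 s
t_ret = A_ann·L/Q = 7.554 s
t_cycle = t_ext + t_ret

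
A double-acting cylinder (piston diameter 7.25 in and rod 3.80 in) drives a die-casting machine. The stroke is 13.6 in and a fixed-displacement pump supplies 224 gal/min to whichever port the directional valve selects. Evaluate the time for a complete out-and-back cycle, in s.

Cap-side area A_cap = π/4 × (7.25 in)² = 41.28 in^2
Rod-side annular area A_ann = π/4 × (7.25² − 3.80²) = 29.94 in^2
t_ext = A_cap·L/Q = 0.6510 s
t_ret = A_ann·L/Q = 0.4722 s
t_cycle = t_ext + t_ret

t ≈ 1.12 s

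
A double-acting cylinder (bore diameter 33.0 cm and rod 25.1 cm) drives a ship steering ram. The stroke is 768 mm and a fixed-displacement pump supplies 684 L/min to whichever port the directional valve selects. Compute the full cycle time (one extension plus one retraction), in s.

t ≈ 8.19 s

Cap-side area A_cap = π/4 × (33.0 cm)² = 855.3 cm^2
Rod-side annular area A_ann = π/4 × (33.0² − 25.1²) = 360.5 cm^2
t_ext = A_cap·L/Q = 5.762 s
t_ret = A_ann·L/Q = 2.429 s
t_cycle = t_ext + t_ret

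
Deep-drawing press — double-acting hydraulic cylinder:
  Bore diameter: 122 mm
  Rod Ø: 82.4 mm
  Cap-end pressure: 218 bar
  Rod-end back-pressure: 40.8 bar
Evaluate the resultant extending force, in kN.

Cap-side area A_cap = π/4 × (122 mm)² = 11690 mm^2
Rod-side annular area A_ann = π/4 × (122² − 82.4²) = 6357 mm^2
Net thrust = P_cap·A_cap − P_rod·A_ann = 254.8 kN − 25.94 kN

F ≈ 229 kN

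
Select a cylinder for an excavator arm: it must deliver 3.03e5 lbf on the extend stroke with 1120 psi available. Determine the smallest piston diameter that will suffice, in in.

Extension force acts on the full piston face: F = P × (π/4)D².
D = √(4F / (πP)) = √(4 × 3.03e5 lbf / (π × 1120 psi))

D ≈ 18.6 in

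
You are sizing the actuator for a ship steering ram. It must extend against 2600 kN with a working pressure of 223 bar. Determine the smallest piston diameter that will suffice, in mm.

Extension force acts on the full piston face: F = P × (π/4)D².
D = √(4F / (πP)) = √(4 × 2600 kN / (π × 223 bar))

D ≈ 385 mm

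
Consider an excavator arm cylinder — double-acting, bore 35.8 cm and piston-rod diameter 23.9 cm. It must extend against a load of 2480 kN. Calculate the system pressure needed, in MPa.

Cap-side area A_cap = π/4 × (35.8 cm)² = 1007 cm^2
P = F / A = 2480 kN / A

P ≈ 24.6 MPa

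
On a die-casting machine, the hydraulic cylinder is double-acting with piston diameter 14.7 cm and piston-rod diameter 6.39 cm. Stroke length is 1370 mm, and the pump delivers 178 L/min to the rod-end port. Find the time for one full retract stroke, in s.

t ≈ 6.36 s

Rod-side annular area A_ann = π/4 × (14.7² − 6.39²) = 137.6 cm^2
Swept volume V = A × L; t = V / Q = A·L / Q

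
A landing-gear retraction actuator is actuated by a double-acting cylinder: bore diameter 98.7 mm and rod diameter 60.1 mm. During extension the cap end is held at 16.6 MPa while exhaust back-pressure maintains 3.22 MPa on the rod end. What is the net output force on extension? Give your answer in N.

Cap-side area A_cap = π/4 × (98.7 mm)² = 7651 mm^2
Rod-side annular area A_ann = π/4 × (98.7² − 60.1²) = 4814 mm^2
Net thrust = P_cap·A_cap − P_rod·A_ann = 1.270e5 N − 15500 N

F ≈ 1.12e5 N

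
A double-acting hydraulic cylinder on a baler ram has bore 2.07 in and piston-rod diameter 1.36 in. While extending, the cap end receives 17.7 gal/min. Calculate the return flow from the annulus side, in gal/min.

Q_out ≈ 10.1 gal/min

Cap-side area A_cap = π/4 × (2.07 in)² = 3.365 in^2
Rod-side annular area A_ann = π/4 × (2.07² − 1.36²) = 1.913 in^2
Piston speed v = Q_in/A_cap; rod-end outflow Q_out = v × A_ann = Q_in × A_ann/A_cap.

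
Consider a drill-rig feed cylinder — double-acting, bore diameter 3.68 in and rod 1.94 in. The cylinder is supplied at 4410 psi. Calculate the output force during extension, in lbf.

F ≈ 46900 lbf

Cap-side area A_cap = π/4 × (3.68 in)² = 10.64 in^2
F = P × A_cap = 4410 psi × A_cap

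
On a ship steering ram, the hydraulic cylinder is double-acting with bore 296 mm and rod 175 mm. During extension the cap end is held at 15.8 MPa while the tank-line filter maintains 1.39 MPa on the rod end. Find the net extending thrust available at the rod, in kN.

F ≈ 1030 kN

Cap-side area A_cap = π/4 × (296 mm)² = 68810 mm^2
Rod-side annular area A_ann = π/4 × (296² − 175²) = 44760 mm^2
Net thrust = P_cap·A_cap − P_rod·A_ann = 1087 kN − 62.22 kN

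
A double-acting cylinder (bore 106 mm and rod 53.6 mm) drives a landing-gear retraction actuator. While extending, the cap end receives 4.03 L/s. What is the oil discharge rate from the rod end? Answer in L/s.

Q_out ≈ 3.00 L/s

Cap-side area A_cap = π/4 × (106 mm)² = 8825 mm^2
Rod-side annular area A_ann = π/4 × (106² − 53.6²) = 6568 mm^2
Piston speed v = Q_in/A_cap; rod-end outflow Q_out = v × A_ann = Q_in × A_ann/A_cap.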